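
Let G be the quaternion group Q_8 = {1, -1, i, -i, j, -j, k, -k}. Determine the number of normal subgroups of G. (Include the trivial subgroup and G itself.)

6

G has 6 subgroups. Checking conjugation-invariance by order — order 1: 1/1 normal; order 2: 1/1 normal; order 4: 3/3 normal; order 8: 1/1 normal.
Total normal subgroups: 6.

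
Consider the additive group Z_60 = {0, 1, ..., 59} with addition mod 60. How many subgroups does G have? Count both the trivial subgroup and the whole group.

12

A cyclic group of order 60 has exactly one subgroup for each divisor of 60.
Divisors of 60: 1, 2, 3, 4, 5, 6, 10, 12, 15, 20, 30, 60.
So Z_60 has 12 subgroups.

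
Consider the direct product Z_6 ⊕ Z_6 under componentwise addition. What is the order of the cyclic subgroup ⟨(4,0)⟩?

The order of (4,0) in Z_6 × Z_6 is lcm(ord(4) in Z_6, ord(0) in Z_6).
ord(4) = 3 and ord(0) = 1, so |⟨(4,0)⟩| = lcm(3, 1) = 3.

3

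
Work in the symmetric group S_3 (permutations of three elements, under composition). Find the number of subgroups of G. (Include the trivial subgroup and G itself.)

6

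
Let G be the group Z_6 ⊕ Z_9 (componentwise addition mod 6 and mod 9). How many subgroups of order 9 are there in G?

|G| = 54 and 9 | 54, so subgroups of order 9 are possible by Lagrange.
The subgroups of order 9 are: {(0,0), (0,1), (0,2), (0,3), (0,4), (0,5), (0,6), (0,7), (0,8)}; {(0,0), (0,3), (0,6), (2,0), (2,3), (2,6), (4,0), (4,3), (4,6)}; {(0,0), (0,3), (0,6), (2,1), (2,4), (2,7), (4,2), (4,5), (4,8)}; {(0,0), (0,3), (0,6), (2,2), (2,5), (2,8), (4,1), (4,4), (4,7)}.
So G has 4 subgroups of order 9.

4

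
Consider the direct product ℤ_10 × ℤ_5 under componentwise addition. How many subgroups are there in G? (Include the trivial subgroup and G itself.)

16

|G| = 50, so by Lagrange every subgroup order divides 50. Divisors: 1, 2, 5, 10, 25, 50.
Subgroups by order — order 1: 1; order 2: 1; order 5: 6; order 10: 6; order 25: 1; order 50: 1.
Total: 1 + 1 + 6 + 6 + 1 + 1 = 16.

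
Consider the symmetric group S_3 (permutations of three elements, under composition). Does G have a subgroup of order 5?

5 does not divide |G| = 6, so by Lagrange no subgroup of order 5 exists.

No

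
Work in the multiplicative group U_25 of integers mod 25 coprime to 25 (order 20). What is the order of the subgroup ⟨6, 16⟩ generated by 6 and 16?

5

|⟨6⟩| = 5 and |⟨16⟩| = 5, so |H| is a multiple of lcm(5, 5) = 5 and divides |G| = 20.
Closing under the operation: H = {1, 6, 11, 16, 21}, so |H| = 5.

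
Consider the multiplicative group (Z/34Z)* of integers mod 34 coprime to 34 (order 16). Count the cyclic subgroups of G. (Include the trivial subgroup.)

5

A cyclic subgroup of order d is generated by each of its φ(d) elements of order d, so the cyclic subgroups of order d number (#elements of order d)/φ(d).
Cyclic subgroups by order — order 1: 1; order 2: 1; order 4: 1; order 8: 1; order 16: 1.
Total: 5.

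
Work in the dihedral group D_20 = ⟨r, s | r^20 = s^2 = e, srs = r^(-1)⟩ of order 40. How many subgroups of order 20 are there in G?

|G| = 40 and 20 | 40, so subgroups of order 20 are possible by Lagrange.
The subgroups of order 20 are: {e, r, r^2, r^3, r^4, r^5, r^6, r^7, r^8, r^9, r^10, r^11, r^12, r^13, r^14, r^15, r^16, r^17, r^18, r^19}; {e, r^2, r^4, r^6, r^8, r^10, r^12, r^14, r^16, r^18, s, r^2s, r^4s, r^6s, r^8s, r^10s, r^12s, r^14s, r^16s, r^18s}; {e, r^2, r^4, r^6, r^8, r^10, r^12, r^14, r^16, r^18, rs, r^3s, r^5s, r^7s, r^9s, r^11s, r^13s, r^15s, r^17s, r^19s}.
So G has 3 subgroups of order 20.

3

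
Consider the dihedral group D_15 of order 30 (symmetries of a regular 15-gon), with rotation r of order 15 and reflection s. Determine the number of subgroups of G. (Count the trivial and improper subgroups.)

28

|G| = 30, so by Lagrange every subgroup order divides 30. Divisors: 1, 2, 3, 5, 6, 10, 15, 30.
Subgroups by order — order 1: 1; order 2: 15; order 3: 1; order 5: 1; order 6: 5; order 10: 3; order 15: 1; order 30: 1.
Total: 1 + 15 + 1 + 1 + 5 + 3 + 1 + 1 = 28.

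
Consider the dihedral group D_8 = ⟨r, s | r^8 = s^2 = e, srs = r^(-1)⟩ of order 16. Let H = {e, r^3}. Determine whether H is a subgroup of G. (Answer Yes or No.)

r^3 ∈ H but its inverse r^5 ∉ H, so H is not a subgroup.

No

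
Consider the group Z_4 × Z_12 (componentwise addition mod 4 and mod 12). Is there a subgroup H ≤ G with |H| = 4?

Yes

4 | 48. A subgroup of order 4 is {(0,0), (0,3), (0,6), (0,9)}.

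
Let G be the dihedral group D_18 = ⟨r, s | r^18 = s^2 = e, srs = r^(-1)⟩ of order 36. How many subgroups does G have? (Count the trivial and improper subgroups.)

45

|G| = 36, so by Lagrange every subgroup order divides 36. Divisors: 1, 2, 3, 4, 6, 9, 12, 18, 36.
Subgroups by order — order 1: 1; order 2: 19; order 3: 1; order 4: 9; order 6: 7; order 9: 1; order 12: 3; order 18: 3; order 36: 1.
Total: 1 + 19 + 1 + 9 + 7 + 1 + 3 + 3 + 1 = 45.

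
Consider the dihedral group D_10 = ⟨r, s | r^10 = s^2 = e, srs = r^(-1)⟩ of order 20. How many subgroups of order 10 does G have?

|G| = 20 and 10 | 20, so subgroups of order 10 are possible by Lagrange.
The subgroups of order 10 are: {e, r, r^2, r^3, r^4, r^5, r^6, r^7, r^8, r^9}; {e, r^2, r^4, r^6, r^8, s, r^2s, r^4s, r^6s, r^8s}; {e, r^2, r^4, r^6, r^8, rs, r^3s, r^5s, r^7s, r^9s}.
So G has 3 subgroups of order 10.

3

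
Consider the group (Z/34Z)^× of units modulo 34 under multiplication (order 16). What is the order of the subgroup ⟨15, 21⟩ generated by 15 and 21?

8

|⟨15⟩| = 8 and |⟨21⟩| = 4, so |H| is a multiple of lcm(8, 4) = 8 and divides |G| = 16.
Closing under the operation: H = {1, 9, 13, 15, 19, 21, 25, 33}, so |H| = 8.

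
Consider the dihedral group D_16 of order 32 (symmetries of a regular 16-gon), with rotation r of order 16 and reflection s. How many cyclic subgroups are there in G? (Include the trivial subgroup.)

Each element a generates a cyclic subgroup ⟨a⟩; distinct elements may generate the same one (a cyclic group of order d has φ(d) generators).
Cyclic subgroups by order — order 1: 1; order 2: 17; order 4: 1; order 8: 1; order 16: 1.
Total: 21.

21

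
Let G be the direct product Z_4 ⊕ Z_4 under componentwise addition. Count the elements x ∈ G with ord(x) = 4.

12

An element (a,b) has order lcm(ord(a), ord(b)); count pairs with lcm equal to 4.
Enumerating gives 12 such elements.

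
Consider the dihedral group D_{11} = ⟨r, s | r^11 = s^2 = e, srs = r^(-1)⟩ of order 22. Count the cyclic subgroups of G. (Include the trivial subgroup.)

Group the elements of G by the cyclic subgroup they generate; each cyclic subgroup of order d accounts for φ(d) elements.
Cyclic subgroups by order — order 1: 1; order 2: 11; order 11: 1.
Total: 13.

13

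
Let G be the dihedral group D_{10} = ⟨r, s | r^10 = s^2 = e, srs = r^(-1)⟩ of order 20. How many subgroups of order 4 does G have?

5

|G| = 20 and 4 | 20, so subgroups of order 4 are possible by Lagrange.
The subgroups of order 4 are: {e, r^5, r^2s, r^7s}; {e, r^5, r^3s, r^8s}; {e, r^5, r^4s, r^9s}; {e, r^5, s, r^5s}; … (5 in all).
So G has 5 subgroups of order 4.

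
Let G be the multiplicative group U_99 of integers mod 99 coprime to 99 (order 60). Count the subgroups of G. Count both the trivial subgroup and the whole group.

20

|G| = 60, so by Lagrange every subgroup order divides 60. Divisors: 1, 2, 3, 4, 5, 6, 10, 12, 15, 20, 30, 60.
Subgroups by order — order 1: 1; order 2: 3; order 3: 1; order 4: 1; order 5: 1; order 6: 3; order 10: 3; order 12: 1; order 15: 1; order 20: 1; order 30: 3; order 60: 1.
Total: 1 + 3 + 1 + 1 + 1 + 3 + 3 + 1 + 1 + 1 + 3 + 1 = 20.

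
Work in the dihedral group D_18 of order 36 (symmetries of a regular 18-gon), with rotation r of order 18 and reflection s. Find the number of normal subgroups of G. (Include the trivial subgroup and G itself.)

G has 45 subgroups. Checking conjugation-invariance by order — order 1: 1/1 normal; order 2: 1/19 normal; order 3: 1/1 normal; order 4: 0/9 normal; order 6: 1/7 normal; order 9: 1/1 normal; order 12: 0/3 normal; order 18: 3/3 normal; order 36: 1/1 normal.
Total normal subgroups: 9.

9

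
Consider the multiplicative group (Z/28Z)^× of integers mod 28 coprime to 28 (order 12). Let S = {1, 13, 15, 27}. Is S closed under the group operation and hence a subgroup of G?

|S| = 4 divides |G| = 12, consistent with Lagrange.
S contains the identity, every element's inverse is in S, and S is closed under ·: it is a subgroup.

Yes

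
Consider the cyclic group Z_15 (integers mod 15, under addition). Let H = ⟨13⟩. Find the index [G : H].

1

|⟨13⟩| = 15 and |G| = 15.
By Lagrange, [G : H] = |G|/|H| = 15/15 = 1.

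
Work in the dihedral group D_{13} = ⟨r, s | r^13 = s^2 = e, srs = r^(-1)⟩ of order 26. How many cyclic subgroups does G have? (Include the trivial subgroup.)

15

A cyclic subgroup of order d is generated by each of its φ(d) elements of order d, so the cyclic subgroups of order d number (#elements of order d)/φ(d).
Cyclic subgroups by order — order 1: 1; order 2: 13; order 13: 1.
Total: 15.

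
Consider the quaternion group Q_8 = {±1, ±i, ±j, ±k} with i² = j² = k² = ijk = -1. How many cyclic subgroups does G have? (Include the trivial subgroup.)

5

A cyclic subgroup of order d is generated by each of its φ(d) elements of order d, so the cyclic subgroups of order d number (#elements of order d)/φ(d).
Cyclic subgroups by order — order 1: 1; order 2: 1; order 4: 3.
Total: 5.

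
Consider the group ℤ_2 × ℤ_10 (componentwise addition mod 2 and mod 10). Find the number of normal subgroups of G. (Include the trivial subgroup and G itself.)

G is abelian, so every subgroup is normal.
G has 10 subgroups in total, hence 10 normal subgroups.

10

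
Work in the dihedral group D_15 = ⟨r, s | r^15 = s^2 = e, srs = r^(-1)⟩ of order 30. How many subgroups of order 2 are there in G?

15

|G| = 30 and 2 | 30, so subgroups of order 2 are possible by Lagrange.
The subgroups of order 2 are: {e, r^10s}; {e, r^11s}; {e, r^12s}; {e, r^13s}; … (15 in all).
So G has 15 subgroups of order 2.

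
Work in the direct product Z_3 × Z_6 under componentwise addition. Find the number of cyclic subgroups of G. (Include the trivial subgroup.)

10

A cyclic subgroup of order d is generated by each of its φ(d) elements of order d, so the cyclic subgroups of order d number (#elements of order d)/φ(d).
Cyclic subgroups by order — order 1: 1; order 2: 1; order 3: 4; order 6: 4.
Total: 10.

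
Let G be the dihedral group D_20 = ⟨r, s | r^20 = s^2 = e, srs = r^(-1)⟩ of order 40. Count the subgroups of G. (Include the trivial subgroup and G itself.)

48

|G| = 40, so by Lagrange every subgroup order divides 40. Divisors: 1, 2, 4, 5, 8, 10, 20, 40.
Subgroups by order — order 1: 1; order 2: 21; order 4: 11; order 5: 1; order 8: 5; order 10: 5; order 20: 3; order 40: 1.
Total: 1 + 21 + 11 + 1 + 5 + 5 + 3 + 1 = 48.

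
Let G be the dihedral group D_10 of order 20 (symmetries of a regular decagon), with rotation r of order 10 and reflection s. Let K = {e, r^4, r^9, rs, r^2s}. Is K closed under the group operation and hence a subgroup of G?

r^9 ∈ K but its inverse r ∉ K, so K is not a subgroup.

No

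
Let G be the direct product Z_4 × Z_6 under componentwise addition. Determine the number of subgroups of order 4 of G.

|G| = 24 and 4 | 24, so subgroups of order 4 are possible by Lagrange.
The subgroups of order 4 are: {(0,0), (0,3), (2,0), (2,3)}; {(0,0), (1,0), (2,0), (3,0)}; {(0,0), (1,3), (2,0), (3,3)}.
So G has 3 subgroups of order 4.

3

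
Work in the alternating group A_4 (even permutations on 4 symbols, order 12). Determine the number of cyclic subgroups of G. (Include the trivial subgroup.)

Each element a generates a cyclic subgroup ⟨a⟩; distinct elements may generate the same one (a cyclic group of order d has φ(d) generators).
Cyclic subgroups by order — order 1: 1; order 2: 3; order 3: 4.
Total: 8.

8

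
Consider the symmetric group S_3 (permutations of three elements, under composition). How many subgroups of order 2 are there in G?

3

|G| = 6 and 2 | 6, so subgroups of order 2 are possible by Lagrange.
The subgroups of order 2 are: {e, (1 2)}; {e, (1 3)}; {e, (2 3)}.
So G has 3 subgroups of order 2.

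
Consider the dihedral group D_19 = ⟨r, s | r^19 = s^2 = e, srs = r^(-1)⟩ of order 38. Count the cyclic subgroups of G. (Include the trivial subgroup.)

Group the elements of G by the cyclic subgroup they generate; each cyclic subgroup of order d accounts for φ(d) elements.
Cyclic subgroups by order — order 1: 1; order 2: 19; order 19: 1.
Total: 21.

21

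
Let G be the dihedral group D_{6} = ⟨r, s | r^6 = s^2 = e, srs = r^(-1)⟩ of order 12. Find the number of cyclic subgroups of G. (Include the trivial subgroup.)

10

A cyclic subgroup of order d is generated by each of its φ(d) elements of order d, so the cyclic subgroups of order d number (#elements of order d)/φ(d).
Cyclic subgroups by order — order 1: 1; order 2: 7; order 3: 1; order 6: 1.
Total: 10.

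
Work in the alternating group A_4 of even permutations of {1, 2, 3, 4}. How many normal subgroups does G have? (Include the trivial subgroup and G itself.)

G has 10 subgroups. Checking conjugation-invariance by order — order 1: 1/1 normal; order 2: 0/3 normal; order 3: 0/4 normal; order 4: 1/1 normal; order 12: 1/1 normal.
Total normal subgroups: 3.

3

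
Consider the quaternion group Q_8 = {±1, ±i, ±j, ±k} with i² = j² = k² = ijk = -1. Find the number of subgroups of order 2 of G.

1

|G| = 8 and 2 | 8, so subgroups of order 2 are possible by Lagrange.
The subgroups of order 2 are: {1, -1}.
So G has 1 subgroup of order 2.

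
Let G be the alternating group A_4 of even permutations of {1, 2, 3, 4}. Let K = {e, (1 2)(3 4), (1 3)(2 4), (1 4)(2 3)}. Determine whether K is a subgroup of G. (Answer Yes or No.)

|K| = 4 divides |G| = 12, consistent with Lagrange.
K contains the identity, every element's inverse is in K, and K is closed under ∘: it is a subgroup.

Yes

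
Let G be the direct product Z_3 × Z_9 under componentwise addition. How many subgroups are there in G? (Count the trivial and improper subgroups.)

10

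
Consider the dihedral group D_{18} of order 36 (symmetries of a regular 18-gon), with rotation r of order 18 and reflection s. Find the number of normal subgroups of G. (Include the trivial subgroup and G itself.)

G has 45 subgroups. Checking conjugation-invariance by order — order 1: 1/1 normal; order 2: 1/19 normal; order 3: 1/1 normal; order 4: 0/9 normal; order 6: 1/7 normal; order 9: 1/1 normal; order 12: 0/3 normal; order 18: 3/3 normal; order 36: 1/1 normal.
Total normal subgroups: 9.

9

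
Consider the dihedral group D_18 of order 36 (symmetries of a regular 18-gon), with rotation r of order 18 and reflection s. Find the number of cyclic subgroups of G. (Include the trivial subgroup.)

Each element a generates a cyclic subgroup ⟨a⟩; distinct elements may generate the same one (a cyclic group of order d has φ(d) generators).
Cyclic subgroups by order — order 1: 1; order 2: 19; order 3: 1; order 6: 1; order 9: 1; order 18: 1.
Total: 24.

24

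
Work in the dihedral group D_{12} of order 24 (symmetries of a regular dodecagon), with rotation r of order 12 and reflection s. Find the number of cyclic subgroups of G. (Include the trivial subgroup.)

Group the elements of G by the cyclic subgroup they generate; each cyclic subgroup of order d accounts for φ(d) elements.
Cyclic subgroups by order — order 1: 1; order 2: 13; order 3: 1; order 4: 1; order 6: 1; order 12: 1.
Total: 18.

18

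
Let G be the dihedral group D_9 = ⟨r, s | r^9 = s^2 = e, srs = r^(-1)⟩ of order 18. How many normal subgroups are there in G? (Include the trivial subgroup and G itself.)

G has 16 subgroups. Checking conjugation-invariance by order — order 1: 1/1 normal; order 2: 0/9 normal; order 3: 1/1 normal; order 6: 0/3 normal; order 9: 1/1 normal; order 18: 1/1 normal.
Total normal subgroups: 4.

4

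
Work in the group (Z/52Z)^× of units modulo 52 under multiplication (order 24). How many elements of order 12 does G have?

The elements of order 12 are: 7, 11, 15, 19, 33, 37, 41, 45.
That's 8.

8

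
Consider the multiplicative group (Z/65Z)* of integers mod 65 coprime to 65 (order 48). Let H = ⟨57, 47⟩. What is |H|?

8

|⟨57⟩| = 4 and |⟨47⟩| = 4, so |H| is a multiple of lcm(4, 4) = 4 and divides |G| = 48.
Closing under the operation: H = {1, 8, 14, 18, 47, 51, 57, 64}, so |H| = 8.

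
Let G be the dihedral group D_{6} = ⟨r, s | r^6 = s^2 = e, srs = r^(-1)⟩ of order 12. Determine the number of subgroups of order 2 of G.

7

|G| = 12 and 2 | 12, so subgroups of order 2 are possible by Lagrange.
The subgroups of order 2 are: {e, r^2s}; {e, r^3}; {e, r^3s}; {e, r^4s}; … (7 in all).
So G has 7 subgroups of order 2.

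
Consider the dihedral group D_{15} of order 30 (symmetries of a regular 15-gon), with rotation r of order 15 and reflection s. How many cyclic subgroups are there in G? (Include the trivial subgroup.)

19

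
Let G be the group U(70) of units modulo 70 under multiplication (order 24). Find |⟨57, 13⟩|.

|⟨57⟩| = 4 and |⟨13⟩| = 4, so |H| is a multiple of lcm(4, 4) = 4 and divides |G| = 24.
Closing under the operation: H = {1, 13, 27, 29, 41, 43, 57, 69}, so |H| = 8.

8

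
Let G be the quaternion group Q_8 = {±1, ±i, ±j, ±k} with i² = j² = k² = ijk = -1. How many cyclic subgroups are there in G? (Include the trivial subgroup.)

5

A cyclic subgroup of order d is generated by each of its φ(d) elements of order d, so the cyclic subgroups of order d number (#elements of order d)/φ(d).
Cyclic subgroups by order — order 1: 1; order 2: 1; order 4: 3.
Total: 5.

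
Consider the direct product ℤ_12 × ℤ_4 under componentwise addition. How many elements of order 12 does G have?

24

An element (a,b) has order lcm(ord(a), ord(b)); count pairs with lcm equal to 12.
Enumerating gives 24 such elements.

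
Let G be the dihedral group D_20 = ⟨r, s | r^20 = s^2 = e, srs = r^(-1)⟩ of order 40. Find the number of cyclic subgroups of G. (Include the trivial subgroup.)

A cyclic subgroup of order d is generated by each of its φ(d) elements of order d, so the cyclic subgroups of order d number (#elements of order d)/φ(d).
Cyclic subgroups by order — order 1: 1; order 2: 21; order 4: 1; order 5: 1; order 10: 1; order 20: 1.
Total: 26.

26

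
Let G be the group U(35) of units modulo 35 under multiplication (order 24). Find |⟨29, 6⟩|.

4

|⟨29⟩| = 2 and |⟨6⟩| = 2, so |H| is a multiple of lcm(2, 2) = 2 and divides |G| = 24.
Closing under the operation: H = {1, 6, 29, 34}, so |H| = 4.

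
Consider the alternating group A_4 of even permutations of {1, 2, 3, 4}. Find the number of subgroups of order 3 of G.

4

|G| = 12 and 3 | 12, so subgroups of order 3 are possible by Lagrange.
The subgroups of order 3 are: {e, (1 2 3), (1 3 2)}; {e, (1 2 4), (1 4 2)}; {e, (1 3 4), (1 4 3)}; {e, (2 3 4), (2 4 3)}.
So G has 4 subgroups of order 3.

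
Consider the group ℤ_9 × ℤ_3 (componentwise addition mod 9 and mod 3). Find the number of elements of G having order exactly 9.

An element (a,b) has order lcm(ord(a), ord(b)); count pairs with lcm equal to 9.
Enumerating gives 18 such elements.

18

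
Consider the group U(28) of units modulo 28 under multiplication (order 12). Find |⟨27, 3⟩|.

6

|⟨27⟩| = 2 and |⟨3⟩| = 6, so |H| is a multiple of lcm(2, 6) = 6 and divides |G| = 12.
Closing under the operation: H = {1, 3, 9, 19, 25, 27}, so |H| = 6.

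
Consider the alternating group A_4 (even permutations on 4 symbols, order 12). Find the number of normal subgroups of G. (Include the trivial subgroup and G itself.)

3

G has 10 subgroups. Checking conjugation-invariance by order — order 1: 1/1 normal; order 2: 0/3 normal; order 3: 0/4 normal; order 4: 1/1 normal; order 12: 1/1 normal.
Total normal subgroups: 3.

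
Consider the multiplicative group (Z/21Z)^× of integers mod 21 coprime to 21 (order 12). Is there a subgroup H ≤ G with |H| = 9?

9 does not divide |G| = 12, so by Lagrange no subgroup of order 9 exists.

No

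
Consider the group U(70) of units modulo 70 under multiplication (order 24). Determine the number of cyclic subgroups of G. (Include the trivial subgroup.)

Each element a generates a cyclic subgroup ⟨a⟩; distinct elements may generate the same one (a cyclic group of order d has φ(d) generators).
Cyclic subgroups by order — order 1: 1; order 2: 3; order 3: 1; order 4: 2; order 6: 3; order 12: 2.
Total: 12.

12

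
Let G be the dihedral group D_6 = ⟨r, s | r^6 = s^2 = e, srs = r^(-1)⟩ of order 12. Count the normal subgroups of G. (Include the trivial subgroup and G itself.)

7

G has 16 subgroups. Checking conjugation-invariance by order — order 1: 1/1 normal; order 2: 1/7 normal; order 3: 1/1 normal; order 4: 0/3 normal; order 6: 3/3 normal; order 12: 1/1 normal.
Total normal subgroups: 7.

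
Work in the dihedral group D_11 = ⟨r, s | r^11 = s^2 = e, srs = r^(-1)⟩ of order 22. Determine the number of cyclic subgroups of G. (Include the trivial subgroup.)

13

Group the elements of G by the cyclic subgroup they generate; each cyclic subgroup of order d accounts for φ(d) elements.
Cyclic subgroups by order — order 1: 1; order 2: 11; order 11: 1.
Total: 13.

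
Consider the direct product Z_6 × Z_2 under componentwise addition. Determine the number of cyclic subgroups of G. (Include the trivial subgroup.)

Group the elements of G by the cyclic subgroup they generate; each cyclic subgroup of order d accounts for φ(d) elements.
Cyclic subgroups by order — order 1: 1; order 2: 3; order 3: 1; order 6: 3.
Total: 8.

8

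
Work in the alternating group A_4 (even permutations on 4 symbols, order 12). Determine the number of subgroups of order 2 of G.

3

|G| = 12 and 2 | 12, so subgroups of order 2 are possible by Lagrange.
The subgroups of order 2 are: {e, (1 2)(3 4)}; {e, (1 3)(2 4)}; {e, (1 4)(2 3)}.
So G has 3 subgroups of order 2.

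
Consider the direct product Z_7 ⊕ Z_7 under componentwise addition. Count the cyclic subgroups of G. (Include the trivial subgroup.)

Each element a generates a cyclic subgroup ⟨a⟩; distinct elements may generate the same one (a cyclic group of order d has φ(d) generators).
Cyclic subgroups by order — order 1: 1; order 7: 8.
Total: 9.

9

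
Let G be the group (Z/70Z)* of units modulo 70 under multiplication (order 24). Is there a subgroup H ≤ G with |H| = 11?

11 does not divide |G| = 24, so by Lagrange no subgroup of order 11 exists.

No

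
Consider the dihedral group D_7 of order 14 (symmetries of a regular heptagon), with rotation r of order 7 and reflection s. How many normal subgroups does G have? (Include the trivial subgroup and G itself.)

3

G has 10 subgroups. Checking conjugation-invariance by order — order 1: 1/1 normal; order 2: 0/7 normal; order 7: 1/1 normal; order 14: 1/1 normal.
Total normal subgroups: 3.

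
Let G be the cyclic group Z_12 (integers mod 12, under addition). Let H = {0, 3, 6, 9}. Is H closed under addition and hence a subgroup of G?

Yes

|H| = 4 divides |G| = 12, consistent with Lagrange.
H contains the identity, every element's inverse is in H, and H is closed under +: it is a subgroup.
In fact H = ⟨9⟩.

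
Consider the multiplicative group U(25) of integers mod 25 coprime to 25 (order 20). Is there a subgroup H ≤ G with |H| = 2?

2 | 20. A subgroup of order 2 is {1, 24}.

Yes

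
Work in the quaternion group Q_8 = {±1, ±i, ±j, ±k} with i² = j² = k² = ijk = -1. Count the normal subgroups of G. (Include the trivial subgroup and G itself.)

G has 6 subgroups. Checking conjugation-invariance by order — order 1: 1/1 normal; order 2: 1/1 normal; order 4: 3/3 normal; order 8: 1/1 normal.
Total normal subgroups: 6.

6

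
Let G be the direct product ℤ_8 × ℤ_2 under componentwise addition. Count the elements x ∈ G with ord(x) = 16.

0

An element (a,b) has order lcm(ord(a), ord(b)); count pairs with lcm equal to 16.
Enumerating gives 0 such elements.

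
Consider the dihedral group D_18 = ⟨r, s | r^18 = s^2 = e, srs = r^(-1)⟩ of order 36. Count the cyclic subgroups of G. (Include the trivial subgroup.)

24

Group the elements of G by the cyclic subgroup they generate; each cyclic subgroup of order d accounts for φ(d) elements.
Cyclic subgroups by order — order 1: 1; order 2: 19; order 3: 1; order 6: 1; order 9: 1; order 18: 1.
Total: 24.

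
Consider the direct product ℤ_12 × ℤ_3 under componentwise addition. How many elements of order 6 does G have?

8

An element (a,b) has order lcm(ord(a), ord(b)); count pairs with lcm equal to 6.
Enumerating gives 8 such elements.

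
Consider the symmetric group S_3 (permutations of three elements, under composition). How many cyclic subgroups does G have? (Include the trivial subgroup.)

Each element a generates a cyclic subgroup ⟨a⟩; distinct elements may generate the same one (a cyclic group of order d has φ(d) generators).
Cyclic subgroups by order — order 1: 1; order 2: 3; order 3: 1.
Total: 5.

5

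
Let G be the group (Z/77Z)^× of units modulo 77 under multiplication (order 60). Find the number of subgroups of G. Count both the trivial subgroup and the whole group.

20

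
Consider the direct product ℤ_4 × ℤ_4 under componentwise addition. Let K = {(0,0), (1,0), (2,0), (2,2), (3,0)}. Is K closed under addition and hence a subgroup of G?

No

|K| = 5 does not divide |G| = 16, so by Lagrange K is not a subgroup.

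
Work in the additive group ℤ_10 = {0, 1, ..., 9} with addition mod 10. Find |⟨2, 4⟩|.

5

|⟨2⟩| = 5 and |⟨4⟩| = 5, so |H| is a multiple of lcm(5, 5) = 5 and divides |G| = 10.
Closing under the operation: H = {0, 2, 4, 6, 8}, so |H| = 5.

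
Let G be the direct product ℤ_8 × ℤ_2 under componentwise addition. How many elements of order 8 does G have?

8

An element (a,b) has order lcm(ord(a), ord(b)); count pairs with lcm equal to 8.
Enumerating gives 8 such elements.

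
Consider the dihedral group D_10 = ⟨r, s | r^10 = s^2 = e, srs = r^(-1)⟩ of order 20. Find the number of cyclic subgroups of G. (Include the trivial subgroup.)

14

A cyclic subgroup of order d is generated by each of its φ(d) elements of order d, so the cyclic subgroups of order d number (#elements of order d)/φ(d).
Cyclic subgroups by order — order 1: 1; order 2: 11; order 5: 1; order 10: 1.
Total: 14.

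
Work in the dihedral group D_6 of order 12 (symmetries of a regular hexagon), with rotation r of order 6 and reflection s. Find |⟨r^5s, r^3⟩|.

|⟨r^5s⟩| = 2 and |⟨r^3⟩| = 2, so |H| is a multiple of lcm(2, 2) = 2 and divides |G| = 12.
Closing under the operation: H = {e, r^3, r^2s, r^5s}, so |H| = 4.

4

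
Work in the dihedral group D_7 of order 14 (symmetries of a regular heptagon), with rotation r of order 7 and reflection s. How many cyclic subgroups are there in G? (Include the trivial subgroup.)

A cyclic subgroup of order d is generated by each of its φ(d) elements of order d, so the cyclic subgroups of order d number (#elements of order d)/φ(d).
Cyclic subgroups by order — order 1: 1; order 2: 7; order 7: 1.
Total: 9.

9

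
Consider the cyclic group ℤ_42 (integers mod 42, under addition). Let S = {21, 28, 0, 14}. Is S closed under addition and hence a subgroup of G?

|S| = 4 does not divide |G| = 42, so by Lagrange S is not a subgroup.

No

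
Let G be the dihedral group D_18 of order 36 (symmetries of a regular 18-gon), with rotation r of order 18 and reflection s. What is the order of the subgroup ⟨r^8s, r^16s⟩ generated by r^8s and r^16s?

|⟨r^8s⟩| = 2 and |⟨r^16s⟩| = 2, so |H| is a multiple of lcm(2, 2) = 2 and divides |G| = 36.
Closing under the operation: H = {e, r^2, r^4, r^6, r^8, r^10, r^12, r^14, r^16, s, r^2s, r^4s, r^6s, r^8s, r^10s, r^12s, r^14s, r^16s}, so |H| = 18.

18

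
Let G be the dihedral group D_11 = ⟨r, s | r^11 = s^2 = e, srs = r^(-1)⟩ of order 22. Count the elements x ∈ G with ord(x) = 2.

11

Enumerating element orders in G gives 11 elements of order 2.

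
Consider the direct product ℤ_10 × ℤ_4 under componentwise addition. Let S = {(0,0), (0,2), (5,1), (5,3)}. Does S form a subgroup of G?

|S| = 4 divides |G| = 40, consistent with Lagrange.
S contains the identity, every element's inverse is in S, and S is closed under +: it is a subgroup.
In fact S = ⟨(5,3)⟩.

Yes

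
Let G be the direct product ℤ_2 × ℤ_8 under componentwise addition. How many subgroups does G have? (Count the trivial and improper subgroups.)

|G| = 16, so by Lagrange every subgroup order divides 16. Divisors: 1, 2, 4, 8, 16.
Subgroups by order — order 1: 1; order 2: 3; order 4: 3; order 8: 3; order 16: 1.
Total: 1 + 3 + 3 + 3 + 1 = 11.

11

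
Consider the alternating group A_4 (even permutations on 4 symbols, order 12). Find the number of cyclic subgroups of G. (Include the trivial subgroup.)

8

Group the elements of G by the cyclic subgroup they generate; each cyclic subgroup of order d accounts for φ(d) elements.
Cyclic subgroups by order — order 1: 1; order 2: 3; order 3: 4.
Total: 8.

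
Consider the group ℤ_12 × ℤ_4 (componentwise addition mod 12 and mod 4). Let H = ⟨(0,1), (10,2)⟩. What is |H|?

|⟨(0,1)⟩| = 4 and |⟨(10,2)⟩| = 6, so |H| is a multiple of lcm(4, 6) = 12 and divides |G| = 48.
Closing under the operation: H = {(0,0), (0,1), (0,2), (0,3), (2,0), (2,1), (2,2), (2,3), (4,0), (4,1), (4,2), (4,3), (6,0), (6,1), (6,2), (6,3), (8,0), (8,1), (8,2), (8,3), (10,0), (10,1), (10,2), (10,3)}, so |H| = 24.

24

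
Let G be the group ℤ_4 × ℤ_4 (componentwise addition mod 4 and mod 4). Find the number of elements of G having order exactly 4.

12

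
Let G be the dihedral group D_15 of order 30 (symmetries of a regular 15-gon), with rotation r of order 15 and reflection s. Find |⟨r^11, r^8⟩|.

|⟨r^11⟩| = 15 and |⟨r^8⟩| = 15, so |H| is a multiple of lcm(15, 15) = 15 and divides |G| = 30.
Closing under the operation: H = {e, r, r^2, r^3, r^4, r^5, r^6, r^7, r^8, r^9, r^10, r^11, r^12, r^13, r^14}, so |H| = 15.

15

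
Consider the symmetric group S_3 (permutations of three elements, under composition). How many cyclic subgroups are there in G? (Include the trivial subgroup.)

5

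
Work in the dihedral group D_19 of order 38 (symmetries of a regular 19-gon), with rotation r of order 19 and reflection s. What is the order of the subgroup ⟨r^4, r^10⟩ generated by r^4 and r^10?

|⟨r^4⟩| = 19 and |⟨r^10⟩| = 19, so |H| is a multiple of lcm(19, 19) = 19 and divides |G| = 38.
Closing under the operation: H = {e, r, r^2, r^3, r^4, r^5, r^6, r^7, r^8, r^9, r^10, r^11, r^12, r^13, r^14, r^15, r^16, r^17, r^18}, so |H| = 19.

19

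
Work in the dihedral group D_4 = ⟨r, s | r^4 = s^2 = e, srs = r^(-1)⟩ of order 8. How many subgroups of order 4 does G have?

3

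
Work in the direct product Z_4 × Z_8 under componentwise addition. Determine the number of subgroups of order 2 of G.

|G| = 32 and 2 | 32, so subgroups of order 2 are possible by Lagrange.
The subgroups of order 2 are: {(0,0), (0,4)}; {(0,0), (2,0)}; {(0,0), (2,4)}.
So G has 3 subgroups of order 2.

3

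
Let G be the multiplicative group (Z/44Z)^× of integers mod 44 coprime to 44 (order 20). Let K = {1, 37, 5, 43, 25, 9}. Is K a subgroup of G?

No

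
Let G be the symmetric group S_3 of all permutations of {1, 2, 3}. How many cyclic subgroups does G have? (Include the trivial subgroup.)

Each element a generates a cyclic subgroup ⟨a⟩; distinct elements may generate the same one (a cyclic group of order d has φ(d) generators).
Cyclic subgroups by order — order 1: 1; order 2: 3; order 3: 1.
Total: 5.

5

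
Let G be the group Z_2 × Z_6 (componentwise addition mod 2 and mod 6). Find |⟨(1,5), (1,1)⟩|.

6

|⟨(1,5)⟩| = 6 and |⟨(1,1)⟩| = 6, so |H| is a multiple of lcm(6, 6) = 6 and divides |G| = 12.
Closing under the operation: H = {(0,0), (0,2), (0,4), (1,1), (1,3), (1,5)}, so |H| = 6.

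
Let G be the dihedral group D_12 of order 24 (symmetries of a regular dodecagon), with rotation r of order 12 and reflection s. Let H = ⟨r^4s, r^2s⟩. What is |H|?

12

|⟨r^4s⟩| = 2 and |⟨r^2s⟩| = 2, so |H| is a multiple of lcm(2, 2) = 2 and divides |G| = 24.
Closing under the operation: H = {e, r^2, r^4, r^6, r^8, r^10, s, r^2s, r^4s, r^6s, r^8s, r^10s}, so |H| = 12.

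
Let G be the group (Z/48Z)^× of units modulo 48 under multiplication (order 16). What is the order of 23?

2

Compute successive powers of 23 mod 48: 23, 1; 23^2 ≡ 1 (mod 48).
So |⟨23⟩| = 2.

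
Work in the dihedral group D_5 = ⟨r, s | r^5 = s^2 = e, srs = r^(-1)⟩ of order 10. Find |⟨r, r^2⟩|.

|⟨r⟩| = 5 and |⟨r^2⟩| = 5, so |H| is a multiple of lcm(5, 5) = 5 and divides |G| = 10.
Closing under the operation: H = {e, r, r^2, r^3, r^4}, so |H| = 5.

5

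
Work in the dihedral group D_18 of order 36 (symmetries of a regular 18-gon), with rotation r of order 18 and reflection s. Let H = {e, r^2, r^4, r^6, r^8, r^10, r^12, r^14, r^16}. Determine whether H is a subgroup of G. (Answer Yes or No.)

|H| = 9 divides |G| = 36, consistent with Lagrange.
H contains the identity, every element's inverse is in H, and H is closed under ·: it is a subgroup.
In fact H = ⟨r^4⟩.

Yes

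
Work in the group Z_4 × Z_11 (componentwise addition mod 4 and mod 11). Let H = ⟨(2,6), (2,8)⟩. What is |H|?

|⟨(2,6)⟩| = 22 and |⟨(2,8)⟩| = 22, so |H| is a multiple of lcm(22, 22) = 22 and divides |G| = 44.
Closing under the operation: H = {(0,0), (0,1), (0,2), (0,3), (0,4), (0,5), (0,6), (0,7), (0,8), (0,9), (0,10), (2,0), (2,1), (2,2), (2,3), (2,4), (2,5), (2,6), (2,7), (2,8), (2,9), (2,10)}, so |H| = 22.

22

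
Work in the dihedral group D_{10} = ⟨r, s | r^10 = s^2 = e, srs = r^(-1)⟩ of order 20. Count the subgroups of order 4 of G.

5

|G| = 20 and 4 | 20, so subgroups of order 4 are possible by Lagrange.
The subgroups of order 4 are: {e, r^5, r^2s, r^7s}; {e, r^5, r^3s, r^8s}; {e, r^5, r^4s, r^9s}; {e, r^5, s, r^5s}; … (5 in all).
So G has 5 subgroups of order 4.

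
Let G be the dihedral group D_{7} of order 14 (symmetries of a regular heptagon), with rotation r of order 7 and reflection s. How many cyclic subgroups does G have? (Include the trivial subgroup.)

Group the elements of G by the cyclic subgroup they generate; each cyclic subgroup of order d accounts for φ(d) elements.
Cyclic subgroups by order — order 1: 1; order 2: 7; order 7: 1.
Total: 9.

9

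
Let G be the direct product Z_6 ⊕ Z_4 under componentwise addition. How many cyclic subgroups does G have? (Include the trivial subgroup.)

12

A cyclic subgroup of order d is generated by each of its φ(d) elements of order d, so the cyclic subgroups of order d number (#elements of order d)/φ(d).
Cyclic subgroups by order — order 1: 1; order 2: 3; order 3: 1; order 4: 2; order 6: 3; order 12: 2.
Total: 12.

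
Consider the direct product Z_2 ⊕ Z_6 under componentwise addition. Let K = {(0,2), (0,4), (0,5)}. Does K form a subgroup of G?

No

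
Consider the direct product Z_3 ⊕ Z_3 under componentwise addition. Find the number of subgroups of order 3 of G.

|G| = 9 and 3 | 9, so subgroups of order 3 are possible by Lagrange.
The subgroups of order 3 are: {(0,0), (0,1), (0,2)}; {(0,0), (1,0), (2,0)}; {(0,0), (1,1), (2,2)}; {(0,0), (1,2), (2,1)}.
So G has 4 subgroups of order 3.

4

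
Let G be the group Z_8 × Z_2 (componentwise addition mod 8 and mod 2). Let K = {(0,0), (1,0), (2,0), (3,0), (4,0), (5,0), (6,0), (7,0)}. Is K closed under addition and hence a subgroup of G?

Yes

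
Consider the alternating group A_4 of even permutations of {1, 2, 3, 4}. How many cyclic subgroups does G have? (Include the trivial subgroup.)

A cyclic subgroup of order d is generated by each of its φ(d) elements of order d, so the cyclic subgroups of order d number (#elements of order d)/φ(d).
Cyclic subgroups by order — order 1: 1; order 2: 3; order 3: 4.
Total: 8.

8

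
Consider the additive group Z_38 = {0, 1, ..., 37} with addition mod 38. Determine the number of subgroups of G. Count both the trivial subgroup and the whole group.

A cyclic group of order 38 has exactly one subgroup for each divisor of 38.
Divisors of 38: 1, 2, 19, 38.
So Z_38 has 4 subgroups.

4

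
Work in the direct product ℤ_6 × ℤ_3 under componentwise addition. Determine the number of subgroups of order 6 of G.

|G| = 18 and 6 | 18, so subgroups of order 6 are possible by Lagrange.
The subgroups of order 6 are: {(0,0), (0,1), (0,2), (3,0), (3,1), (3,2)}; {(0,0), (1,0), (2,0), (3,0), (4,0), (5,0)}; {(0,0), (1,1), (2,2), (3,0), (4,1), (5,2)}; {(0,0), (1,2), (2,1), (3,0), (4,2), (5,1)}.
So G has 4 subgroups of order 6.

4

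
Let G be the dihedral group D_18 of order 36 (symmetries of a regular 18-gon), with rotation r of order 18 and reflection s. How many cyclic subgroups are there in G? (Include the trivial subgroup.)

Group the elements of G by the cyclic subgroup they generate; each cyclic subgroup of order d accounts for φ(d) elements.
Cyclic subgroups by order — order 1: 1; order 2: 19; order 3: 1; order 6: 1; order 9: 1; order 18: 1.
Total: 24.

24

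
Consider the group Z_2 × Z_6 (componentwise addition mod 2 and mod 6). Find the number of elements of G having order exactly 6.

An element (a,b) has order lcm(ord(a), ord(b)); count pairs with lcm equal to 6.
Enumerating gives 6 such elements.

6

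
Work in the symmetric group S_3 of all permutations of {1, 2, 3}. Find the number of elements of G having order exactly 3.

2

The elements of order 3 are: (1 2 3), (1 3 2).
That's 2.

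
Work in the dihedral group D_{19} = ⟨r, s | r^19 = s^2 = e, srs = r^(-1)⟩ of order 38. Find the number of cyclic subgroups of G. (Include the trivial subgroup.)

21

A cyclic subgroup of order d is generated by each of its φ(d) elements of order d, so the cyclic subgroups of order d number (#elements of order d)/φ(d).
Cyclic subgroups by order — order 1: 1; order 2: 19; order 19: 1.
Total: 21.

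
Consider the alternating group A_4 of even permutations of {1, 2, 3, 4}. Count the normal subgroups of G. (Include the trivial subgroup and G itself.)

3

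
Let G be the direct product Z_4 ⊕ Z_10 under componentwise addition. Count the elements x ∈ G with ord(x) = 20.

16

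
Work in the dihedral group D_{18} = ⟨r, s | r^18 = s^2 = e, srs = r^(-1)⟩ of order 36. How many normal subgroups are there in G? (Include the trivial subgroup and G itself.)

9

G has 45 subgroups. Checking conjugation-invariance by order — order 1: 1/1 normal; order 2: 1/19 normal; order 3: 1/1 normal; order 4: 0/9 normal; order 6: 1/7 normal; order 9: 1/1 normal; order 12: 0/3 normal; order 18: 3/3 normal; order 36: 1/1 normal.
Total normal subgroups: 9.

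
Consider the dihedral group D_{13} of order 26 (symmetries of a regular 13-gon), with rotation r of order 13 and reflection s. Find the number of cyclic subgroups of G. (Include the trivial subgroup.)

15

Group the elements of G by the cyclic subgroup they generate; each cyclic subgroup of order d accounts for φ(d) elements.
Cyclic subgroups by order — order 1: 1; order 2: 13; order 13: 1.
Total: 15.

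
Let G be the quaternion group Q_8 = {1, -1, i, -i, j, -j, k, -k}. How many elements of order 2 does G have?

The elements of order 2 are: -1.
That's 1.

1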